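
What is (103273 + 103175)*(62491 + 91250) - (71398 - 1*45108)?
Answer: 31739495678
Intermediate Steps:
(103273 + 103175)*(62491 + 91250) - (71398 - 1*45108) = 206448*153741 - (71398 - 45108) = 31739521968 - 1*26290 = 31739521968 - 26290 = 31739495678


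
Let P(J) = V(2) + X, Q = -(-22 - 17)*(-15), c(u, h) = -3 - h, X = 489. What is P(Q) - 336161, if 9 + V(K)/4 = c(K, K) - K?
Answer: -335736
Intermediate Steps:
Q = -585 (Q = -(-39)*(-15) = -1*585 = -585)
V(K) = -48 - 8*K (V(K) = -36 + 4*((-3 - K) - K) = -36 + 4*(-3 - 2*K) = -36 + (-12 - 8*K) = -48 - 8*K)
P(J) = 425 (P(J) = (-48 - 8*2) + 489 = (-48 - 16) + 489 = -64 + 489 = 425)
P(Q) - 336161 = 425 - 336161 = -335736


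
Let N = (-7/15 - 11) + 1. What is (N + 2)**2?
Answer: 16129/225 ≈ 71.684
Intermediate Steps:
N = -157/15 (N = (-7*1/15 - 11) + 1 = (-7/15 - 11) + 1 = -172/15 + 1 = -157/15 ≈ -10.467)
(N + 2)**2 = (-157/15 + 2)**2 = (-127/15)**2 = 16129/225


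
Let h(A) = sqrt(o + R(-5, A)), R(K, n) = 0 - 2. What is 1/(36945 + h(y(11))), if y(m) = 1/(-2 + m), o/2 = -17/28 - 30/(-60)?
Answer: 517230/19109062381 - I*sqrt(434)/19109062381 ≈ 2.7067e-5 - 1.0902e-9*I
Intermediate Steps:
o = -3/14 (o = 2*(-17/28 - 30/(-60)) = 2*(-17*1/28 - 30*(-1/60)) = 2*(-17/28 + 1/2) = 2*(-3/28) = -3/14 ≈ -0.21429)
R(K, n) = -2
h(A) = I*sqrt(434)/14 (h(A) = sqrt(-3/14 - 2) = sqrt(-31/14) = I*sqrt(434)/14)
1/(36945 + h(y(11))) = 1/(36945 + I*sqrt(434)/14)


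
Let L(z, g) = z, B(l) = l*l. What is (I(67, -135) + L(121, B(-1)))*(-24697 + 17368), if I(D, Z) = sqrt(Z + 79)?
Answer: -886809 - 14658*I*sqrt(14) ≈ -8.8681e+5 - 54845.0*I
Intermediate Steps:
I(D, Z) = sqrt(79 + Z)
B(l) = l**2
(I(67, -135) + L(121, B(-1)))*(-24697 + 17368) = (sqrt(79 - 135) + 121)*(-24697 + 17368) = (sqrt(-56) + 121)*(-7329) = (2*I*sqrt(14) + 121)*(-7329) = (121 + 2*I*sqrt(14))*(-7329) = -886809 - 14658*I*sqrt(14)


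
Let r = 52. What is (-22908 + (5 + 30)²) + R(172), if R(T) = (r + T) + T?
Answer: -21287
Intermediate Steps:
R(T) = 52 + 2*T (R(T) = (52 + T) + T = 52 + 2*T)
(-22908 + (5 + 30)²) + R(172) = (-22908 + (5 + 30)²) + (52 + 2*172) = (-22908 + 35²) + (52 + 344) = (-22908 + 1225) + 396 = -21683 + 396 = -21287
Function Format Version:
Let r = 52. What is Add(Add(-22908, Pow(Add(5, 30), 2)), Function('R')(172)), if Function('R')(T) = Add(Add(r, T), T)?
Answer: -21287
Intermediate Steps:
Function('R')(T) = Add(52, Mul(2, T)) (Function('R')(T) = Add(Add(52, T), T) = Add(52, Mul(2, T)))
Add(Add(-22908, Pow(Add(5, 30), 2)), Function('R')(172)) = Add(Add(-22908, Pow(Add(5, 30), 2)), Add(52, Mul(2, 172))) = Add(Add(-22908, Pow(35, 2)), Add(52, 344)) = Add(Add(-22908, 1225), 396) = Add(-21683, 396) = -21287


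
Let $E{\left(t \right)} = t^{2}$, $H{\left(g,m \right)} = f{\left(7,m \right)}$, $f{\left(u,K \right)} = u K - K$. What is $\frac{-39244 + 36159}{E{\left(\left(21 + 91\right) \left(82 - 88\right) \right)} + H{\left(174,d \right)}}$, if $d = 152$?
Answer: $- \frac{3085}{452496} \approx -0.0068177$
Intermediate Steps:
$f{\left(u,K \right)} = - K + K u$ ($f{\left(u,K \right)} = K u - K = - K + K u$)
$H{\left(g,m \right)} = 6 m$ ($H{\left(g,m \right)} = m \left(-1 + 7\right) = m 6 = 6 m$)
$\frac{-39244 + 36159}{E{\left(\left(21 + 91\right) \left(82 - 88\right) \right)} + H{\left(174,d \right)}} = \frac{-39244 + 36159}{\left(\left(21 + 91\right) \left(82 - 88\right)\right)^{2} + 6 \cdot 152} = - \frac{3085}{\left(112 \left(-6\right)\right)^{2} + 912} = - \frac{3085}{\left(-672\right)^{2} + 912} = - \frac{3085}{451584 + 912} = - \frac{3085}{452496}$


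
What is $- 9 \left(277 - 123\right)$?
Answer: $-1386$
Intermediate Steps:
$- 9 \left(277 - 123\right) = \left(-9\right) 154 = -1386$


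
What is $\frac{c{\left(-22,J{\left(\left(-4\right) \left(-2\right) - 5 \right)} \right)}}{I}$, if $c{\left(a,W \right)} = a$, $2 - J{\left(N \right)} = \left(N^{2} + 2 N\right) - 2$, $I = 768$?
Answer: $- \frac{11}{384} \approx -0.028646$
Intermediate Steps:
$J{\left(N \right)} = 4 - N^{2} - 2 N$ ($J{\left(N \right)} = 2 - \left(\left(N^{2} + 2 N\right) - 2\right) = 2 - \left(-2 + N^{2} + 2 N\right) = 4 - N^{2} - 2 N$)
$\frac{c{\left(-22,J{\left(\left(-4\right) \left(-2\right) - 5 \right)} \right)}}{I} = - \frac{22}{768} = \left(-22\right) \frac{1}{768} = - \frac{11}{384}$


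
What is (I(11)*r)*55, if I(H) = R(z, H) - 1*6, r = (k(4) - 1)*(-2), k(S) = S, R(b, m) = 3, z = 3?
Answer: 990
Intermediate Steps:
r = -6 (r = (4 - 1)*(-2) = 3*(-2) = -6)
I(H) = -3 (I(H) = 3 - 1*6 = 3 - 6 = -3)
(I(11)*r)*55 = -3*(-6)*55 = 18*55 = 990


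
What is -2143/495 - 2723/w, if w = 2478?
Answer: -317059/58410 ≈ -5.4282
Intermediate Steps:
-2143/495 - 2723/w = -2143/495 - 2723/2478 = -2143*1/495 - 2723*1/2478 = -2143/495 - 389/354 = -317059/58410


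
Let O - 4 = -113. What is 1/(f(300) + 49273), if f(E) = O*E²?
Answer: -1/9760727 ≈ -1.0245e-7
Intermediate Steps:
O = -109 (O = 4 - 113 = -109)
f(E) = -109*E²
1/(f(300) + 49273) = 1/(-109*300² + 49273) = 1/(-109*90000 + 49273) = 1/(-9810000 + 49273) = 1/(-9760727) = -1/9760727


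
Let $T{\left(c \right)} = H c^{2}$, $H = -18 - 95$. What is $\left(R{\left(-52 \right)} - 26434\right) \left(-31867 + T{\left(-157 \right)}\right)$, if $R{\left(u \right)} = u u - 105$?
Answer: $67148057340$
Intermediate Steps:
$H = -113$ ($H = -18 - 95 = -113$)
$R{\left(u \right)} = -105 + u^{2}$ ($R{\left(u \right)} = u^{2} - 105 = -105 + u^{2}$)
$T{\left(c \right)} = - 113 c^{2}$
$\left(R{\left(-52 \right)} - 26434\right) \left(-31867 + T{\left(-157 \right)}\right) = \left(\left(-105 + \left(-52\right)^{2}\right) - 26434\right) \left(-31867 - 113 \left(-157\right)^{2}\right) = \left(\left(-105 + 2704\right) - 26434\right) \left(-31867 - 2785337\right) = \left(2599 - 26434\right) \left(-31867 - 2785337\right) = \left(-23835\right) \left(-2817204\right) = 67148057340$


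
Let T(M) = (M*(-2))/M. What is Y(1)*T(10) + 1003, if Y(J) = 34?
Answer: 935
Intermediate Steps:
T(M) = -2 (T(M) = (-2*M)/M = -2)
Y(1)*T(10) + 1003 = 34*(-2) + 1003 = -68 + 1003 = 935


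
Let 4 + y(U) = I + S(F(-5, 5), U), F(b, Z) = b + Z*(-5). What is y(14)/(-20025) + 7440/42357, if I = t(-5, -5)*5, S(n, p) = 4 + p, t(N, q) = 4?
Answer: 49181954/282732975 ≈ 0.17395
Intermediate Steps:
F(b, Z) = b - 5*Z
I = 20 (I = 4*5 = 20)
y(U) = 20 + U (y(U) = -4 + (20 + (4 + U)) = -4 + (24 + U) = 20 + U)
y(14)/(-20025) + 7440/42357 = (20 + 14)/(-20025) + 7440/42357 = 34*(-1/20025) + 7440*(1/42357) = -34/20025 + 2480/14119 = 49181954/282732975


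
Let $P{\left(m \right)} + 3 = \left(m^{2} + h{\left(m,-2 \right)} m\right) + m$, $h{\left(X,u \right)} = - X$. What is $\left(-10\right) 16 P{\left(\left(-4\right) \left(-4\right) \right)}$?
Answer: $-2080$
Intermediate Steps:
$P{\left(m \right)} = -3 + m$ ($P{\left(m \right)} = -3 + \left(\left(m^{2} + - m m\right) + m\right) = -3 + \left(\left(m^{2} - m^{2}\right) + m\right) = -3 + \left(0 + m\right) = -3 + m$)
$\left(-10\right) 16 P{\left(\left(-4\right) \left(-4\right) \right)} = \left(-10\right) 16 \left(-3 - -16\right) = - 160 \left(-3 + 16\right) = \left(-160\right) 13 = -2080$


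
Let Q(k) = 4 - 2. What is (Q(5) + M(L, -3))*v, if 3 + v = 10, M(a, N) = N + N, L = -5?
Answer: -28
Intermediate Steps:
M(a, N) = 2*N
Q(k) = 2
v = 7 (v = -3 + 10 = 7)
(Q(5) + M(L, -3))*v = (2 + 2*(-3))*7 = (2 - 6)*7 = -4*7 = -28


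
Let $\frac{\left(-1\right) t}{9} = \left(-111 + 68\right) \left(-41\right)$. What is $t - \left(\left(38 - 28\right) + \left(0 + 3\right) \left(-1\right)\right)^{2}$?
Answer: $-15916$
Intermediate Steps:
$t = -15867$ ($t = - 9 \left(-111 + 68\right) \left(-41\right) = - 9 \left(\left(-43\right) \left(-41\right)\right) = \left(-9\right) 1763 = -15867$)
$t - \left(\left(38 - 28\right) + \left(0 + 3\right) \left(-1\right)\right)^{2} = -15867 - \left(\left(38 - 28\right) + \left(0 + 3\right) \left(-1\right)\right)^{2} = -15867 - \left(\left(38 - 28\right) + 3 \left(-1\right)\right)^{2} = -15867 - \left(10 - 3\right)^{2} = -15867 - 7^{2} = -15867 - 49 = -15916$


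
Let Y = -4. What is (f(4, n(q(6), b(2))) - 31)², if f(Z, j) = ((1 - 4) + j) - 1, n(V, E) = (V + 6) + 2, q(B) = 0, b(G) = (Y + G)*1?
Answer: 729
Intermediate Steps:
b(G) = -4 + G (b(G) = (-4 + G)*1 = -4 + G)
n(V, E) = 8 + V (n(V, E) = (6 + V) + 2 = 8 + V)
f(Z, j) = -4 + j (f(Z, j) = (-3 + j) - 1 = -4 + j)
(f(4, n(q(6), b(2))) - 31)² = ((-4 + (8 + 0)) - 31)² = ((-4 + 8) - 31)² = (4 - 31)² = (-27)² = 729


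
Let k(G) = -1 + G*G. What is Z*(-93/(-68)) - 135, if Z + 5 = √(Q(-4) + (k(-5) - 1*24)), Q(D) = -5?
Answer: -9645/68 + 93*I*√5/68 ≈ -141.84 + 3.0582*I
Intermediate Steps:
k(G) = -1 + G²
Z = -5 + I*√5 (Z = -5 + √(-5 + ((-1 + (-5)²) - 1*24)) = -5 + √(-5 + ((-1 + 25) - 24)) = -5 + √(-5 + (24 - 24)) = -5 + √(-5 + 0) = -5 + √(-5) = -5 + I*√5 ≈ -5.0 + 2.2361*I)
Z*(-93/(-68)) - 135 = (-5 + I*√5)*(-93/(-68)) - 135 = (-5 + I*√5)*(-93*(-1/68)) - 135 = (-5 + I*√5)*(93/68) - 135 = (-465/68 + 93*I*√5/68) - 135 = -9645/68 + 93*I*√5/68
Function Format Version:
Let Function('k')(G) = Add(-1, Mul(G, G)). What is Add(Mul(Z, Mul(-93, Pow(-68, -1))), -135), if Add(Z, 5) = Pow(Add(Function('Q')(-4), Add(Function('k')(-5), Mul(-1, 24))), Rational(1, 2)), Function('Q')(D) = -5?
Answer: Add(Rational(-9645, 68), Mul(Rational(93, 68), I, Pow(5, Rational(1, 2)))) ≈ Add(-141.84, Mul(3.0582, I))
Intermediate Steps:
Function('k')(G) = Add(-1, Pow(G, 2))
Z = Add(-5, Mul(I, Pow(5, Rational(1, 2)))) (Z = Add(-5, Pow(Add(-5, Add(Add(-1, Pow(-5, 2)), Mul(-1, 24))), Rational(1, 2))) = Add(-5, Pow(Add(-5, Add(Add(-1, 25), -24)), Rational(1, 2))) = Add(-5, Pow(Add(-5, Add(24, -24)), Rational(1, 2))) = Add(-5, Pow(Add(-5, 0), Rational(1, 2))) = Add(-5, Pow(-5, Rational(1, 2))) = Add(-5, Mul(I, Pow(5, Rational(1, 2)))) ≈ Add(-5.0000, Mul(2.2361, I)))
Add(Mul(Z, Mul(-93, Pow(-68, -1))), -135) = Add(Mul(Add(-5, Mul(I, Pow(5, Rational(1, 2)))), Mul(-93, Pow(-68, -1))), -135) = Add(Mul(Add(-5, Mul(I, Pow(5, Rational(1, 2)))), Mul(-93, Rational(-1, 68))), -135) = Add(Mul(Add(-5, Mul(I, Pow(5, Rational(1, 2)))), Rational(93, 68)), -135) = Add(Add(Rational(-465, 68), Mul(Rational(93, 68), I, Pow(5, Rational(1, 2)))), -135) = Add(Rational(-9645, 68), Mul(Rational(93, 68), I, Pow(5, Rational(1, 2))))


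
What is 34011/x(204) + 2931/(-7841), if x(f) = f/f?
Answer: 266677320/7841 ≈ 34011.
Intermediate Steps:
x(f) = 1
34011/x(204) + 2931/(-7841) = 34011/1 + 2931/(-7841) = 34011*1 + 2931*(-1/7841) = 34011 - 2931/7841 = 266677320/7841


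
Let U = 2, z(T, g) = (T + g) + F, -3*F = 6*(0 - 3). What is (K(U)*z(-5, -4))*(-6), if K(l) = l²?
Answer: 72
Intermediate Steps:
F = 6 (F = -2*(0 - 3) = -2*(-3) = -⅓*(-18) = 6)
z(T, g) = 6 + T + g (z(T, g) = (T + g) + 6 = 6 + T + g)
(K(U)*z(-5, -4))*(-6) = (2²*(6 - 5 - 4))*(-6) = (4*(-3))*(-6) = -12*(-6) = 72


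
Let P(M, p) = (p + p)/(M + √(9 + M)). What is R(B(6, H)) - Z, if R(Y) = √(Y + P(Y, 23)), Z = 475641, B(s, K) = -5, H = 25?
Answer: -475641 + I*√183/3 ≈ -4.7564e+5 + 4.5092*I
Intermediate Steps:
P(M, p) = 2*p/(M + √(9 + M)) (P(M, p) = (2*p)/(M + √(9 + M)) = 2*p/(M + √(9 + M)))
R(Y) = √(Y + 46/(Y + √(9 + Y))) (R(Y) = √(Y + 2*23/(Y + √(9 + Y))) = √(Y + 46/(Y + √(9 + Y))))
R(B(6, H)) - Z = √((46 - 5*(-5 + √(9 - 5)))/(-5 + √(9 - 5))) - 1*475641 = √((46 - 5*(-5 + √4))/(-5 + √4)) - 475641 = √((46 - 5*(-5 + 2))/(-5 + 2)) - 475641 = √((46 - 5*(-3))/(-3)) - 475641 = √(-(46 + 15)/3) - 475641 = √(-⅓*61) - 475641 = √(-61/3) - 475641 = I*√183/3 - 475641 = -475641 + I*√183/3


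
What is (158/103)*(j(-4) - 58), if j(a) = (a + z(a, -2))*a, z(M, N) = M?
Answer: -4108/103 ≈ -39.883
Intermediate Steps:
j(a) = 2*a² (j(a) = (a + a)*a = (2*a)*a = 2*a²)
(158/103)*(j(-4) - 58) = (158/103)*(2*(-4)² - 58) = (158*(1/103))*(2*16 - 58) = 158*(32 - 58)/103 = (158/103)*(-26) = -4108/103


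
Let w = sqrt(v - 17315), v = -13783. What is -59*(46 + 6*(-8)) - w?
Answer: 118 - I*sqrt(31098) ≈ 118.0 - 176.35*I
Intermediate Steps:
w = I*sqrt(31098) (w = sqrt(-13783 - 17315) = sqrt(-31098) = I*sqrt(31098) ≈ 176.35*I)
-59*(46 + 6*(-8)) - w = -59*(46 + 6*(-8)) - I*sqrt(31098) = -59*(46 - 48) - I*sqrt(31098) = -59*(-2) - I*sqrt(31098) = 118 - I*sqrt(31098)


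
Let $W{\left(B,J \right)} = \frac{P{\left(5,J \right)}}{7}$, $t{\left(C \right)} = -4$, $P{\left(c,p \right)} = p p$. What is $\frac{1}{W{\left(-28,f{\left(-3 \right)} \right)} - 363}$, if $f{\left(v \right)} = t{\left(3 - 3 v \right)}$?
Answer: $- \frac{7}{2525} \approx -0.0027723$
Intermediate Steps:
$P{\left(c,p \right)} = p^{2}$
$f{\left(v \right)} = -4$
$W{\left(B,J \right)} = \frac{J^{2}}{7}$
$\frac{1}{W{\left(-28,f{\left(-3 \right)} \right)} - 363} = \frac{1}{\frac{\left(-4\right)^{2}}{7} - 363} = \frac{1}{\frac{1}{7} \cdot 16 - 363} = \frac{1}{\frac{16}{7} - 363} = \frac{1}{- \frac{2525}{7}} = - \frac{7}{2525}$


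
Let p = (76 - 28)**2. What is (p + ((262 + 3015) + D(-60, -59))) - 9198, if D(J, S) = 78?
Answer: -3539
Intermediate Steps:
p = 2304 (p = 48**2 = 2304)
(p + ((262 + 3015) + D(-60, -59))) - 9198 = (2304 + ((262 + 3015) + 78)) - 9198 = (2304 + (3277 + 78)) - 9198 = (2304 + 3355) - 9198 = 5659 - 9198 = -3539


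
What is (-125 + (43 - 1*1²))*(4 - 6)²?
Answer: -332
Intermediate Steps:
(-125 + (43 - 1*1²))*(4 - 6)² = (-125 + (43 - 1*1))*(-2)² = (-125 + (43 - 1))*4 = (-125 + 42)*4 = -83*4 = -332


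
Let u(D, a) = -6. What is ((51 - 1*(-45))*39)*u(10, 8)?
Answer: -22464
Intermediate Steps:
((51 - 1*(-45))*39)*u(10, 8) = ((51 - 1*(-45))*39)*(-6) = ((51 + 45)*39)*(-6) = (96*39)*(-6) = 3744*(-6) = -22464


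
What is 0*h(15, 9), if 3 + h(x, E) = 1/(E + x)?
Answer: 0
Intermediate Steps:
h(x, E) = -3 + 1/(E + x)
0*h(15, 9) = 0*((1 - 3*9 - 3*15)/(9 + 15)) = 0*((1 - 27 - 45)/24) = 0*((1/24)*(-71)) = 0*(-71/24) = 0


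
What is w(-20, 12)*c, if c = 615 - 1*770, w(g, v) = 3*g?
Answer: 9300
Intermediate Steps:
c = -155 (c = 615 - 770 = -155)
w(-20, 12)*c = (3*(-20))*(-155) = -60*(-155) = 9300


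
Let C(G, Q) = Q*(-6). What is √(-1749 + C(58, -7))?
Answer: I*√1707 ≈ 41.316*I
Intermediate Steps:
C(G, Q) = -6*Q
√(-1749 + C(58, -7)) = √(-1749 - 6*(-7)) = √(-1749 + 42) = √(-1707) = I*√1707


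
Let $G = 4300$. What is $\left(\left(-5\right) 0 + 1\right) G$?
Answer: $4300$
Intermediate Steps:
$\left(\left(-5\right) 0 + 1\right) G = \left(\left(-5\right) 0 + 1\right) 4300 = \left(0 + 1\right) 4300 = 1 \cdot 4300 = 4300$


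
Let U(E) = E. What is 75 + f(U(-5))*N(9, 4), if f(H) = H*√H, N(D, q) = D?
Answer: 75 - 45*I*√5 ≈ 75.0 - 100.62*I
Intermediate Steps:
f(H) = H^(3/2)
75 + f(U(-5))*N(9, 4) = 75 + (-5)^(3/2)*9 = 75 - 5*I*√5*9 = 75 - 45*I*√5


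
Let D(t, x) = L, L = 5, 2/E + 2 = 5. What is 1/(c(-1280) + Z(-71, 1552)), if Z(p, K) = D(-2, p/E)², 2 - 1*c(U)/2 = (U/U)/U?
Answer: 640/18561 ≈ 0.034481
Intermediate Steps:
E = ⅔ (E = 2/(-2 + 5) = 2/3 = 2*(⅓) = ⅔ ≈ 0.66667)
D(t, x) = 5
c(U) = 4 - 2/U (c(U) = 4 - 2*U/U/U = 4 - 2/U)
Z(p, K) = 25 (Z(p, K) = 5² = 25)
1/(c(-1280) + Z(-71, 1552)) = 1/((4 - 2/(-1280)) + 25) = 1/((4 - 2*(-1/1280)) + 25) = 1/((4 + 1/640) + 25) = 1/(2561/640 + 25) = 1/(18561/640) = 640/18561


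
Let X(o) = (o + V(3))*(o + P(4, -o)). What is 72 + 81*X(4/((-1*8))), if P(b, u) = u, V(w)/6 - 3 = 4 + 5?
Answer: 72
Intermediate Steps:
V(w) = 72 (V(w) = 18 + 6*(4 + 5) = 18 + 6*9 = 18 + 54 = 72)
X(o) = 0 (X(o) = (o + 72)*(o - o) = (72 + o)*0 = 0)
72 + 81*X(4/((-1*8))) = 72 + 81*0 = 72 + 0 = 72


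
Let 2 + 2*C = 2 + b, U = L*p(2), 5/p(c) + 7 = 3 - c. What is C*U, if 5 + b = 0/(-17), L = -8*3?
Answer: -50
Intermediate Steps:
L = -24
b = -5 (b = -5 + 0/(-17) = -5 + 0*(-1/17) = -5 + 0 = -5)
p(c) = 5/(-4 - c) (p(c) = 5/(-7 + (3 - c)) = 5/(-4 - c))
U = 20 (U = -(-120)/(4 + 2) = -(-120)/6 = -24*(-⅚) = 20)
C = -5/2 (C = -1 + (2 - 5)/2 = -1 + (½)*(-3) = -1 - 3/2 = -5/2 ≈ -2.5000)
C*U = -5/2*20 = -50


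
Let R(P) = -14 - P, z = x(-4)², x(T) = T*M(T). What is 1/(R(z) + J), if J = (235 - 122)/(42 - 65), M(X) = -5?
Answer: -23/9635 ≈ -0.0023871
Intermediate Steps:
x(T) = -5*T (x(T) = T*(-5) = -5*T)
z = 400 (z = (-5*(-4))² = 20² = 400)
J = -113/23 (J = 113/(-23) = 113*(-1/23) = -113/23 ≈ -4.9130)
1/(R(z) + J) = 1/((-14 - 1*400) - 113/23) = 1/((-14 - 400) - 113/23) = 1/(-414 - 113/23) = 1/(-9635/23) = -23/9635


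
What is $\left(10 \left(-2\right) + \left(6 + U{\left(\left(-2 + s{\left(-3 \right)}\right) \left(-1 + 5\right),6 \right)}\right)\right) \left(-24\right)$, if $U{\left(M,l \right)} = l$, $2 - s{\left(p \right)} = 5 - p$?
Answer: $192$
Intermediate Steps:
$s{\left(p \right)} = -3 + p$ ($s{\left(p \right)} = 2 - \left(5 - p\right) = 2 + \left(-5 + p\right) = -3 + p$)
$\left(10 \left(-2\right) + \left(6 + U{\left(\left(-2 + s{\left(-3 \right)}\right) \left(-1 + 5\right),6 \right)}\right)\right) \left(-24\right) = \left(10 \left(-2\right) + \left(6 + 6\right)\right) \left(-24\right) = \left(-20 + 12\right) \left(-24\right) = \left(-8\right) \left(-24\right) = 192$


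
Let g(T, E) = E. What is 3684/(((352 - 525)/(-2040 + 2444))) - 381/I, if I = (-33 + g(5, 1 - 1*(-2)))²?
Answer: -446522771/51900 ≈ -8603.5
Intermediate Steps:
I = 900 (I = (-33 + (1 - 1*(-2)))² = (-33 + (1 + 2))² = (-33 + 3)² = (-30)² = 900)
3684/(((352 - 525)/(-2040 + 2444))) - 381/I = 3684/(((352 - 525)/(-2040 + 2444))) - 381/900 = 3684/((-173/404)) - 381*1/900 = 3684/((-173*1/404)) - 127/300 = 3684/(-173/404) - 127/300 = 3684*(-404/173) - 127/300 = -1488336/173 - 127/300 = -446522771/51900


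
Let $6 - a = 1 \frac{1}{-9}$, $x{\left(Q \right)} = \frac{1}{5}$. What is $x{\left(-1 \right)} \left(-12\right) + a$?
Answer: $\frac{167}{45} \approx 3.7111$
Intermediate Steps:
$x{\left(Q \right)} = \frac{1}{5}$
$a = \frac{55}{9}$ ($a = 6 - 1 \frac{1}{-9} = 6 - 1 \left(- \frac{1}{9}\right) = 6 - - \frac{1}{9} = 6 + \frac{1}{9} = \frac{55}{9} \approx 6.1111$)
$x{\left(-1 \right)} \left(-12\right) + a = \frac{1}{5} \left(-12\right) + \frac{55}{9} = - \frac{12}{5} + \frac{55}{9} = \frac{167}{45}$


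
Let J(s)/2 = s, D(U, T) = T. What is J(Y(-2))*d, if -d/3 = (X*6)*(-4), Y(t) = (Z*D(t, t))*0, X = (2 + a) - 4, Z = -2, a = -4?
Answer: 0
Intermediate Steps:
X = -6 (X = (2 - 4) - 4 = -2 - 4 = -6)
Y(t) = 0 (Y(t) = -2*t*0 = 0)
J(s) = 2*s
d = -432 (d = -3*(-6*6)*(-4) = -(-108)*(-4) = -3*144 = -432)
J(Y(-2))*d = (2*0)*(-432) = 0*(-432) = 0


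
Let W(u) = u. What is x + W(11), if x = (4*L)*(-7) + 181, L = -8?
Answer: 416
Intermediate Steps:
x = 405 (x = (4*(-8))*(-7) + 181 = -32*(-7) + 181 = 224 + 181 = 405)
x + W(11) = 405 + 11 = 416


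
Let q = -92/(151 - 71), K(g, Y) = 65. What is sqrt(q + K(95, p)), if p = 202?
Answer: sqrt(6385)/10 ≈ 7.9906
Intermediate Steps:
q = -23/20 (q = -92/80 = -92*1/80 = -23/20 ≈ -1.1500)
sqrt(q + K(95, p)) = sqrt(-23/20 + 65) = sqrt(1277/20) = sqrt(6385)/10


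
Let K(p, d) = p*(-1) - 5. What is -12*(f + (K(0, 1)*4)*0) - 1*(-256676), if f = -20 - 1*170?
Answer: 258956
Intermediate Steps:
f = -190 (f = -20 - 170 = -190)
K(p, d) = -5 - p (K(p, d) = -p - 5 = -5 - p)
-12*(f + (K(0, 1)*4)*0) - 1*(-256676) = -12*(-190 + ((-5 - 1*0)*4)*0) - 1*(-256676) = -12*(-190 + ((-5 + 0)*4)*0) + 256676 = -12*(-190 - 5*4*0) + 256676 = -12*(-190 - 20*0) + 256676 = -12*(-190 + 0) + 256676 = -12*(-190) + 256676 = 2280 + 256676 = 258956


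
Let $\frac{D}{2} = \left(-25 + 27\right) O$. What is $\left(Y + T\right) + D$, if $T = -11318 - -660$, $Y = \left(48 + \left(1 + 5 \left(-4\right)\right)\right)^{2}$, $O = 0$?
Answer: $-9817$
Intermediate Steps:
$Y = 841$ ($Y = \left(48 + \left(1 - 20\right)\right)^{2} = \left(48 - 19\right)^{2} = 29^{2} = 841$)
$T = -10658$ ($T = -11318 + 660 = -10658$)
$D = 0$ ($D = 2 \left(-25 + 27\right) 0 = 2 \cdot 2 \cdot 0 = 2 \cdot 0 = 0$)
$\left(Y + T\right) + D = \left(841 - 10658\right) + 0 = -9817 + 0 = -9817$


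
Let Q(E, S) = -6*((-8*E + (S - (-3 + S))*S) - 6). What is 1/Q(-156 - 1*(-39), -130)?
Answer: -1/3240 ≈ -0.00030864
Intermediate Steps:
Q(E, S) = 36 - 18*S + 48*E (Q(E, S) = -6*((-8*E + (S + (3 - S))*S) - 6) = -6*((-8*E + 3*S) - 6) = -6*(-6 - 8*E + 3*S) = 36 - 18*S + 48*E)
1/Q(-156 - 1*(-39), -130) = 1/(36 - 18*(-130) + 48*(-156 - 1*(-39))) = 1/(36 + 2340 + 48*(-156 + 39)) = 1/(36 + 2340 + 48*(-117)) = 1/(36 + 2340 - 5616) = 1/(-3240) = -1/3240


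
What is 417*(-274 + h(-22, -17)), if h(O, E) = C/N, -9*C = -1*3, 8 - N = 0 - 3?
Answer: -1256699/11 ≈ -1.1425e+5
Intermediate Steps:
N = 11 (N = 8 - (0 - 3) = 8 - 1*(-3) = 8 + 3 = 11)
C = ⅓ (C = -(-1)*3/9 = -⅑*(-3) = ⅓ ≈ 0.33333)
h(O, E) = 1/33 (h(O, E) = (⅓)/11 = (⅓)*(1/11) = 1/33)
417*(-274 + h(-22, -17)) = 417*(-274 + 1/33) = 417*(-9041/33) = -1256699/11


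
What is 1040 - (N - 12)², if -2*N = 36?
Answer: 140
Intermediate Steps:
N = -18 (N = -½*36 = -18)
1040 - (N - 12)² = 1040 - (-18 - 12)² = 1040 - 1*(-30)² = 1040 - 1*900 = 1040 - 900 = 140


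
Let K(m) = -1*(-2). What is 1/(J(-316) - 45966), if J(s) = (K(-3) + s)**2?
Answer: 1/52630 ≈ 1.9001e-5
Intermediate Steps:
K(m) = 2
J(s) = (2 + s)**2
1/(J(-316) - 45966) = 1/((2 - 316)**2 - 45966) = 1/((-314)**2 - 45966) = 1/(98596 - 45966) = 1/52630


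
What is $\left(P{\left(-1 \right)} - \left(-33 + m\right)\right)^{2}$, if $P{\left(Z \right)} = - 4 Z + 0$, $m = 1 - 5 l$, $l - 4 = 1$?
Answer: $3721$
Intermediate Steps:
$l = 5$ ($l = 4 + 1 = 5$)
$m = -24$ ($m = 1 - 25 = -24$)
$P{\left(Z \right)} = - 4 Z$
$\left(P{\left(-1 \right)} - \left(-33 + m\right)\right)^{2} = \left(\left(-4\right) \left(-1\right) + \left(\left(\left(0 + 19\right) + 14\right) - -24\right)\right)^{2} = \left(4 + \left(\left(19 + 14\right) + 24\right)\right)^{2} = \left(4 + \left(33 + 24\right)\right)^{2} = \left(4 + 57\right)^{2} = 61^{2} = 3721$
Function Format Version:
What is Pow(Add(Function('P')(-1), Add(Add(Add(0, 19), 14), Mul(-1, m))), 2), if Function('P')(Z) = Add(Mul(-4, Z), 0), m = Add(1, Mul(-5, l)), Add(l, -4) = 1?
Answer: 3721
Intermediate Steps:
l = 5 (l = Add(4, 1) = 5)
m = -24 (m = Add(1, Mul(-5, 5)) = Add(1, -25) = -24)
Function('P')(Z) = Mul(-4, Z)
Pow(Add(Function('P')(-1), Add(Add(Add(0, 19), 14), Mul(-1, m))), 2) = Pow(Add(Mul(-4, -1), Add(Add(Add(0, 19), 14), Mul(-1, -24))), 2) = Pow(Add(4, Add(Add(19, 14), 24)), 2) = Pow(Add(4, Add(33, 24)), 2) = Pow(Add(4, 57), 2) = Pow(61, 2) = 3721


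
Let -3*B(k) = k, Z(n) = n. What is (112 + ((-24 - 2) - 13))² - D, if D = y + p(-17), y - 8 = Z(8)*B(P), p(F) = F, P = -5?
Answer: 15974/3 ≈ 5324.7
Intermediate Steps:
B(k) = -k/3
y = 64/3 (y = 8 + 8*(-⅓*(-5)) = 8 + 8*(5/3) = 8 + 40/3 = 64/3 ≈ 21.333)
D = 13/3 (D = 64/3 - 17 = 13/3 ≈ 4.3333)
(112 + ((-24 - 2) - 13))² - D = (112 + ((-24 - 2) - 13))² - 1*13/3 = (112 + (-26 - 13))² - 13/3 = (112 - 39)² - 13/3 = 73² - 13/3 = 5329 - 13/3 = 15974/3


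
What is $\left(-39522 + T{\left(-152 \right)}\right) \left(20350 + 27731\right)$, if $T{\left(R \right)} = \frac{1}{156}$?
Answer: $- \frac{98813362637}{52} \approx -1.9003 \cdot 10^{9}$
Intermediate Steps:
$T{\left(R \right)} = \frac{1}{156}$
$\left(-39522 + T{\left(-152 \right)}\right) \left(20350 + 27731\right) = \left(-39522 + \frac{1}{156}\right) \left(20350 + 27731\right) = \left(- \frac{6165431}{156}\right) 48081 = - \frac{98813362637}{52}$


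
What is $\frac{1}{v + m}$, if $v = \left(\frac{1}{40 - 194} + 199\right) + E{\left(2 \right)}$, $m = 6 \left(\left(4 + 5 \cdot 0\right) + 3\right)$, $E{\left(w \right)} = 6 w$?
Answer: $\frac{154}{38961} \approx 0.0039527$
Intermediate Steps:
$m = 42$ ($m = 6 \left(\left(4 + 0\right) + 3\right) = 6 \left(4 + 3\right) = 6 \cdot 7 = 42$)
$v = \frac{32493}{154}$ ($v = \left(\frac{1}{40 - 194} + 199\right) + 6 \cdot 2 = \left(\frac{1}{-154} + 199\right) + 12 = \left(- \frac{1}{154} + 199\right) + 12 = \frac{30645}{154} + 12 = \frac{32493}{154} \approx 210.99$)
$\frac{1}{v + m} = \frac{1}{\frac{32493}{154} + 42} = \frac{1}{\frac{38961}{154}} = \frac{154}{38961}$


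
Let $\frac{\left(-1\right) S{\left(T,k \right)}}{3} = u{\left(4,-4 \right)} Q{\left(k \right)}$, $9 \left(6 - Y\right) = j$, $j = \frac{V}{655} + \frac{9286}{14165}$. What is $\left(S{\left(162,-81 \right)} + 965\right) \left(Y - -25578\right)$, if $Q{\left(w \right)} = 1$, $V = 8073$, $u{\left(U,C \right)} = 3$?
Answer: $\frac{81688746911548}{3340107} \approx 2.4457 \cdot 10^{7}$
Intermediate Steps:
$j = \frac{4817455}{371123}$ ($j = \frac{8073}{655} + \frac{9286}{14165} = \frac{4817455}{371123} \approx 12.981$)
$Y = \frac{15223187}{3340107}$ ($Y = 6 - \frac{4817455}{3340107} = \frac{15223187}{3340107} \approx 4.5577$)
$S{\left(T,k \right)} = -9$ ($S{\left(T,k \right)} = - 3 \cdot 3 \cdot 1 = \left(-3\right) 3 = -9$)
$\left(S{\left(162,-81 \right)} + 965\right) \left(Y - -25578\right) = \left(-9 + 965\right) \left(\frac{15223187}{3340107} - -25578\right) = 956 \left(\frac{15223187}{3340107} + 25578\right) = 956 \cdot \frac{85448480033}{3340107} = \frac{81688746911548}{3340107}$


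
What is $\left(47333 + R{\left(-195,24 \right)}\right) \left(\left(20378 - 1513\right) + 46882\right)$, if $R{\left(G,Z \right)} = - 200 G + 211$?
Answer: $5690008368$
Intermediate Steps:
$R{\left(G,Z \right)} = 211 - 200 G$
$\left(47333 + R{\left(-195,24 \right)}\right) \left(\left(20378 - 1513\right) + 46882\right) = \left(47333 + \left(211 - -39000\right)\right) \left(\left(20378 - 1513\right) + 46882\right) = \left(47333 + \left(211 + 39000\right)\right) \left(\left(20378 - 1513\right) + 46882\right) = \left(47333 + 39211\right) \left(18865 + 46882\right) = 86544 \cdot 65747 = 5690008368$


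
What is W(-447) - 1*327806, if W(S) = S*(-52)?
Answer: -304562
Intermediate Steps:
W(S) = -52*S
W(-447) - 1*327806 = -52*(-447) - 1*327806 = 23244 - 327806 = -304562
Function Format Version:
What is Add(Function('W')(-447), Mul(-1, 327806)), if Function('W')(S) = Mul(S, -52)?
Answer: -304562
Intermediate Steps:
Function('W')(S) = Mul(-52, S)
Add(Function('W')(-447), Mul(-1, 327806)) = Add(Mul(-52, -447), Mul(-1, 327806)) = Add(23244, -327806) = -304562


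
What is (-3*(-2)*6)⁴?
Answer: 1679616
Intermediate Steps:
(-3*(-2)*6)⁴ = (6*6)⁴ = 36⁴ = 1679616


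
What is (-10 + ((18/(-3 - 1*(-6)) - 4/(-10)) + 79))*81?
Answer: 30537/5 ≈ 6107.4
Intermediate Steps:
(-10 + ((18/(-3 - 1*(-6)) - 4/(-10)) + 79))*81 = (-10 + ((18/(-3 + 6) - 4*(-⅒)) + 79))*81 = (-10 + ((18/3 + ⅖) + 79))*81 = (-10 + ((18*(⅓) + ⅖) + 79))*81 = (-10 + ((6 + ⅖) + 79))*81 = (-10 + (32/5 + 79))*81 = (-10 + 427/5)*81 = (377/5)*81 = 30537/5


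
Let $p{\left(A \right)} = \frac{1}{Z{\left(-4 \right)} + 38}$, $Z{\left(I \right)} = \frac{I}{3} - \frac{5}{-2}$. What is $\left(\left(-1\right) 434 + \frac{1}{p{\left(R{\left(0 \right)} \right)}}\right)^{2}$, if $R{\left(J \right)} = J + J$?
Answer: $\frac{5612161}{36} \approx 1.5589 \cdot 10^{5}$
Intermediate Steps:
$R{\left(J \right)} = 2 J$
$Z{\left(I \right)} = \frac{5}{2} + \frac{I}{3}$ ($Z{\left(I \right)} = I \frac{1}{3} - - \frac{5}{2} = \frac{I}{3} + \frac{5}{2} = \frac{5}{2} + \frac{I}{3}$)
$p{\left(A \right)} = \frac{6}{235}$ ($p{\left(A \right)} = \frac{1}{\left(\frac{5}{2} + \frac{1}{3} \left(-4\right)\right) + 38} = \frac{1}{\left(\frac{5}{2} - \frac{4}{3}\right) + 38} = \frac{1}{\frac{7}{6} + 38} = \frac{1}{\frac{235}{6}} = \frac{6}{235}$)
$\left(\left(-1\right) 434 + \frac{1}{p{\left(R{\left(0 \right)} \right)}}\right)^{2} = \left(\left(-1\right) 434 + \frac{1}{\frac{6}{235}}\right)^{2} = \left(-434 + \frac{235}{6}\right)^{2} = \left(- \frac{2369}{6}\right)^{2} = \frac{5612161}{36}$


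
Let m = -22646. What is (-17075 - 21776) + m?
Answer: -61497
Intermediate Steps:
(-17075 - 21776) + m = (-17075 - 21776) - 22646 = -38851 - 22646 = -61497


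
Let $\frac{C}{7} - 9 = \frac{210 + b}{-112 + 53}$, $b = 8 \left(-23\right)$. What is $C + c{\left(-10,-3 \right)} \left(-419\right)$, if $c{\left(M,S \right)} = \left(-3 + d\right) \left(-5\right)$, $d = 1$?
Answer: $- \frac{243675}{59} \approx -4130.1$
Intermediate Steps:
$b = -184$
$c{\left(M,S \right)} = 10$ ($c{\left(M,S \right)} = \left(-3 + 1\right) \left(-5\right) = \left(-2\right) \left(-5\right) = 10$)
$C = \frac{3535}{59}$ ($C = 63 + 7 \frac{210 - 184}{-112 + 53} = 63 + 7 \frac{26}{-59} = 63 + 7 \cdot 26 \left(- \frac{1}{59}\right) = 63 + 7 \left(- \frac{26}{59}\right) = 63 - \frac{182}{59} = \frac{3535}{59} \approx 59.915$)
$C + c{\left(-10,-3 \right)} \left(-419\right) = \frac{3535}{59} + 10 \left(-419\right) = \frac{3535}{59} - 4190 = - \frac{243675}{59}$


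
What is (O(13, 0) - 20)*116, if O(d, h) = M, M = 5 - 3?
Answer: -2088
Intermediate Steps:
M = 2
O(d, h) = 2
(O(13, 0) - 20)*116 = (2 - 20)*116 = -18*116 = -2088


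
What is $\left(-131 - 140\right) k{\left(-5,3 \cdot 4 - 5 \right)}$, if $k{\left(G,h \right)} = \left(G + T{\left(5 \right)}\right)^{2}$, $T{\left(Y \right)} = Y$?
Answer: $0$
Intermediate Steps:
$k{\left(G,h \right)} = \left(5 + G\right)^{2}$ ($k{\left(G,h \right)} = \left(G + 5\right)^{2} = \left(5 + G\right)^{2}$)
$\left(-131 - 140\right) k{\left(-5,3 \cdot 4 - 5 \right)} = \left(-131 - 140\right) \left(5 - 5\right)^{2} = - 271 \cdot 0^{2} = \left(-271\right) 0 = 0$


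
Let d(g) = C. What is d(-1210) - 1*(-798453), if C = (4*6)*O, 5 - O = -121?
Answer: 801477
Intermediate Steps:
O = 126 (O = 5 - 1*(-121) = 5 + 121 = 126)
C = 3024 (C = (4*6)*126 = 24*126 = 3024)
d(g) = 3024
d(-1210) - 1*(-798453) = 3024 - 1*(-798453) = 3024 + 798453 = 801477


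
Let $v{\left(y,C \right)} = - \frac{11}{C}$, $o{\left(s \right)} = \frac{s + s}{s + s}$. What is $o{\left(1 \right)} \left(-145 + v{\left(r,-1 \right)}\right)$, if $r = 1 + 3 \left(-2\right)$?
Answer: $-134$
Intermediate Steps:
$o{\left(s \right)} = 1$ ($o{\left(s \right)} = \frac{2 s}{2 s} = 2 s \frac{1}{2 s} = 1$)
$r = -5$ ($r = 1 - 6 = -5$)
$o{\left(1 \right)} \left(-145 + v{\left(r,-1 \right)}\right) = 1 \left(-145 - \frac{11}{-1}\right) = 1 \left(-145 - -11\right) = 1 \left(-145 + 11\right) = 1 \left(-134\right) = -134$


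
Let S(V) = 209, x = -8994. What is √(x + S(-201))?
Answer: I*√8785 ≈ 93.728*I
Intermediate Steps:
√(x + S(-201)) = √(-8994 + 209) = √(-8785) = I*√8785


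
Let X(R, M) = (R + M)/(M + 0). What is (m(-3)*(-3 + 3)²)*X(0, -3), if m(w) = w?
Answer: 0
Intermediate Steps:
X(R, M) = (M + R)/M
(m(-3)*(-3 + 3)²)*X(0, -3) = (-3*(-3 + 3)²)*((-3 + 0)/(-3)) = (-3*0²)*(-⅓*(-3)) = -3*0*1 = 0*1 = 0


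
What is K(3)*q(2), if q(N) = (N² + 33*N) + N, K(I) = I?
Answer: 216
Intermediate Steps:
q(N) = N² + 34*N
K(3)*q(2) = 3*(2*(34 + 2)) = 3*(2*36) = 3*72 = 216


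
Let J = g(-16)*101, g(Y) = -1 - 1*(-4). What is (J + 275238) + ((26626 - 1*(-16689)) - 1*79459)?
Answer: 239397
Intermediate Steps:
g(Y) = 3 (g(Y) = -1 + 4 = 3)
J = 303 (J = 3*101 = 303)
(J + 275238) + ((26626 - 1*(-16689)) - 1*79459) = (303 + 275238) + ((26626 - 1*(-16689)) - 1*79459) = 275541 + ((26626 + 16689) - 79459) = 275541 + (43315 - 79459) = 275541 - 36144 = 239397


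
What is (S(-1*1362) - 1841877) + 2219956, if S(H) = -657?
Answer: 377422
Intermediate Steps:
(S(-1*1362) - 1841877) + 2219956 = (-657 - 1841877) + 2219956 = -1842534 + 2219956 = 377422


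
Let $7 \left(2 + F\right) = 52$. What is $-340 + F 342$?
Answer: $\frac{10616}{7} \approx 1516.6$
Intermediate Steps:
$F = \frac{38}{7}$ ($F = -2 + \frac{1}{7} \cdot 52 = -2 + \frac{52}{7} = \frac{38}{7} \approx 5.4286$)
$-340 + F 342 = -340 + \frac{38}{7} \cdot 342 = -340 + \frac{12996}{7} = \frac{10616}{7}$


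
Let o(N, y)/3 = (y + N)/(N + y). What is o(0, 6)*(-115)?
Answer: -345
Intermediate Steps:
o(N, y) = 3 (o(N, y) = 3*((y + N)/(N + y)) = 3*((N + y)/(N + y)) = 3*1 = 3)
o(0, 6)*(-115) = 3*(-115) = -345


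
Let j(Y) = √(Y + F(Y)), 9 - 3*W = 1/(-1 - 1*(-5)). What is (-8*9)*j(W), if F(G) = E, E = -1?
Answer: -12*√69 ≈ -99.679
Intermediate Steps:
F(G) = -1
W = 35/12 (W = 3 - 1/(3*(-1 - 1*(-5))) = 3 - 1/(3*(-1 + 5)) = 3 - ⅓/4 = 3 - ⅓*¼ = 3 - 1/12 = 35/12 ≈ 2.9167)
j(Y) = √(-1 + Y) (j(Y) = √(Y - 1) = √(-1 + Y))
(-8*9)*j(W) = (-8*9)*√(-1 + 35/12) = -12*√69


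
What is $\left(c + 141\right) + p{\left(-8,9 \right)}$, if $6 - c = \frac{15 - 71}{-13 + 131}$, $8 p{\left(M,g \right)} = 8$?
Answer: $\frac{8760}{59} \approx 148.47$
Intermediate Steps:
$p{\left(M,g \right)} = 1$ ($p{\left(M,g \right)} = \frac{1}{8} \cdot 8 = 1$)
$c = \frac{382}{59}$ ($c = 6 - \frac{15 - 71}{-13 + 131} = 6 - - \frac{56}{118} = 6 - \left(-56\right) \frac{1}{118} = 6 - - \frac{28}{59} = 6 + \frac{28}{59} = \frac{382}{59} \approx 6.4746$)
$\left(c + 141\right) + p{\left(-8,9 \right)} = \left(\frac{382}{59} + 141\right) + 1 = \frac{8701}{59} + 1 = \frac{8760}{59}$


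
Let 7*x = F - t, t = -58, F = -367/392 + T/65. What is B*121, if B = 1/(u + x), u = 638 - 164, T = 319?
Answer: 1961960/7829243 ≈ 0.25059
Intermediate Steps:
F = 101193/25480 (F = -367/392 + 319/65 = 101193/25480 ≈ 3.9715)
u = 474
x = 1579033/178360 (x = (101193/25480 - 1*(-58))/7 = (101193/25480 + 58)/7 = (1/7)*(1579033/25480) = 1579033/178360 ≈ 8.8531)
B = 178360/86121673 (B = 1/(474 + 1579033/178360) = 1/(86121673/178360) = 178360/86121673 ≈ 0.0020710)
B*121 = (178360/86121673)*121 = 1961960/7829243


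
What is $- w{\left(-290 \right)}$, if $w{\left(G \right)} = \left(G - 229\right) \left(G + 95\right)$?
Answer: $-101205$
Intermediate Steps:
$w{\left(G \right)} = \left(-229 + G\right) \left(95 + G\right)$
$- w{\left(-290 \right)} = - (-21755 + \left(-290\right)^{2} - -38860) = - (-21755 + 84100 + 38860) = \left(-1\right) 101205 = -101205$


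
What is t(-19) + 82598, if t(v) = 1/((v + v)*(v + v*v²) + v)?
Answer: 21586574311/261345 ≈ 82598.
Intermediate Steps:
t(v) = 1/(v + 2*v*(v + v³)) (t(v) = 1/((2*v)*(v + v³) + v) = 1/(2*v*(v + v³) + v) = 1/(v + 2*v*(v + v³)))
t(-19) + 82598 = 1/((-19)*(1 + 2*(-19) + 2*(-19)³)) + 82598 = -1/(19*(1 - 38 + 2*(-6859))) + 82598 = -1/(19*(1 - 38 - 13718)) + 82598 = -1/19/(-13755) + 82598 = -1/19*(-1/13755) + 82598 = 1/261345 + 82598 = 21586574311/261345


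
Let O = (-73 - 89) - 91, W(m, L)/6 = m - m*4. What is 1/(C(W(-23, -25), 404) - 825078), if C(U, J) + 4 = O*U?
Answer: -1/929824 ≈ -1.0755e-6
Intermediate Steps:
W(m, L) = -18*m (W(m, L) = 6*(m - m*4) = 6*(m - 4*m) = 6*(-3*m) = -18*m)
O = -253 (O = -162 - 91 = -253)
C(U, J) = -4 - 253*U
1/(C(W(-23, -25), 404) - 825078) = 1/((-4 - (-4554)*(-23)) - 825078) = 1/((-4 - 253*414) - 825078) = 1/((-4 - 104742) - 825078) = 1/(-104746 - 825078) = 1/(-929824) = -1/929824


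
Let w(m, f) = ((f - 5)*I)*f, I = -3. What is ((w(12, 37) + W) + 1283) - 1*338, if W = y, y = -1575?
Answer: -4182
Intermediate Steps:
W = -1575
w(m, f) = f*(15 - 3*f) (w(m, f) = ((f - 5)*(-3))*f = ((-5 + f)*(-3))*f = (15 - 3*f)*f = f*(15 - 3*f))
((w(12, 37) + W) + 1283) - 1*338 = ((3*37*(5 - 1*37) - 1575) + 1283) - 1*338 = ((3*37*(5 - 37) - 1575) + 1283) - 338 = ((3*37*(-32) - 1575) + 1283) - 338 = ((-3552 - 1575) + 1283) - 338 = (-5127 + 1283) - 338 = -3844 - 338 = -4182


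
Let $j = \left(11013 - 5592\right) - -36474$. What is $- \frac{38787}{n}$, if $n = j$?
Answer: $- \frac{1847}{1995} \approx -0.92581$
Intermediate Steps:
$j = 41895$ ($j = 5421 + 36474 = 41895$)
$n = 41895$
$- \frac{38787}{n} = - \frac{38787}{41895} = \left(-38787\right) \frac{1}{41895} = - \frac{1847}{1995}$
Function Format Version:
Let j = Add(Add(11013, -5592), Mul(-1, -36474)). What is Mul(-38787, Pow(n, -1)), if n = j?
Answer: Rational(-1847, 1995) ≈ -0.92581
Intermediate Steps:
j = 41895 (j = Add(5421, 36474) = 41895)
n = 41895
Mul(-38787, Pow(n, -1)) = Mul(-38787, Pow(41895, -1)) = Mul(-38787, Rational(1, 41895)) = Rational(-1847, 1995)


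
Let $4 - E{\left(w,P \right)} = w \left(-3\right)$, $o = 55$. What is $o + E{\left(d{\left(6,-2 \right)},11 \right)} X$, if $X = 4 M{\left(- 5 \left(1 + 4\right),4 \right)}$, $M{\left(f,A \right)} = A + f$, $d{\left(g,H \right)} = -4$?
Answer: $727$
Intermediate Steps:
$E{\left(w,P \right)} = 4 + 3 w$ ($E{\left(w,P \right)} = 4 - w \left(-3\right) = 4 - - 3 w = 4 + 3 w$)
$X = -84$ ($X = 4 \left(4 - 5 \left(1 + 4\right)\right) = 4 \left(4 - 25\right) = 4 \left(-21\right) = -84$)
$o + E{\left(d{\left(6,-2 \right)},11 \right)} X = 55 + \left(4 + 3 \left(-4\right)\right) \left(-84\right) = 55 + \left(4 - 12\right) \left(-84\right) = 55 - -672 = 55 + 672 = 727$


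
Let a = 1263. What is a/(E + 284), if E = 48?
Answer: 1263/332 ≈ 3.8042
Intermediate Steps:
a/(E + 284) = 1263/(48 + 284) = 1263/332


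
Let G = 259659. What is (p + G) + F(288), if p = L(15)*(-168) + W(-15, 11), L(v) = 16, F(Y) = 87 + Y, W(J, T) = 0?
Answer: 257346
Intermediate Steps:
p = -2688 (p = 16*(-168) + 0 = -2688 + 0 = -2688)
(p + G) + F(288) = (-2688 + 259659) + (87 + 288) = 256971 + 375 = 257346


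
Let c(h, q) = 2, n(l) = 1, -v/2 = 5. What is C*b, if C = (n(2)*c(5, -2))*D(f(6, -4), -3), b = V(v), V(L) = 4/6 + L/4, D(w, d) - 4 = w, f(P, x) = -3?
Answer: -11/3 ≈ -3.6667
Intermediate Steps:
v = -10 (v = -2*5 = -10)
D(w, d) = 4 + w
V(L) = ⅔ + L/4 (V(L) = 4*(⅙) + L*(¼) = ⅔ + L/4)
b = -11/6 (b = ⅔ + (¼)*(-10) = ⅔ - 5/2 = -11/6 ≈ -1.8333)
C = 2 (C = (1*2)*(4 - 3) = 2*1 = 2)
C*b = 2*(-11/6) = -11/3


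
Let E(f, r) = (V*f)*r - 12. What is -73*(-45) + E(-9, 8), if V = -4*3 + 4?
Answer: 3849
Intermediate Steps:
V = -8 (V = -12 + 4 = -8)
E(f, r) = -12 - 8*f*r (E(f, r) = (-8*f)*r - 12 = -8*f*r - 12 = -12 - 8*f*r)
-73*(-45) + E(-9, 8) = -73*(-45) + (-12 - 8*(-9)*8) = 3285 + (-12 + 576) = 3285 + 564 = 3849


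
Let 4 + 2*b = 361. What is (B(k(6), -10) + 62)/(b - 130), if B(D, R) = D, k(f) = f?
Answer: 136/97 ≈ 1.4021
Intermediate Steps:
b = 357/2 (b = -2 + (½)*361 = -2 + 361/2 = 357/2 ≈ 178.50)
(B(k(6), -10) + 62)/(b - 130) = (6 + 62)/(357/2 - 130) = 68/(97/2) = 68*(2/97) = 136/97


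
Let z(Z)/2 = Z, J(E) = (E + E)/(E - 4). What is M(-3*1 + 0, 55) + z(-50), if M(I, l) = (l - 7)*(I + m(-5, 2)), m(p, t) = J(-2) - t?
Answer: -308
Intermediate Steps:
J(E) = 2*E/(-4 + E) (J(E) = (2*E)/(-4 + E) = 2*E/(-4 + E))
z(Z) = 2*Z
m(p, t) = ⅔ - t (m(p, t) = 2*(-2)/(-4 - 2) - t = 2*(-2)/(-6) - t = 2*(-2)*(-⅙) - t = ⅔ - t)
M(I, l) = (-7 + l)*(-4/3 + I) (M(I, l) = (l - 7)*(I + (⅔ - 1*2)) = (-7 + l)*(I + (⅔ - 2)) = (-7 + l)*(I - 4/3) = (-7 + l)*(-4/3 + I))
M(-3*1 + 0, 55) + z(-50) = (28/3 - 7*(-3*1 + 0) - 4/3*55 + (-3*1 + 0)*55) + 2*(-50) = (28/3 - 7*(-3 + 0) - 220/3 + (-3 + 0)*55) - 100 = (28/3 - 7*(-3) - 220/3 - 3*55) - 100 = (28/3 + 21 - 220/3 - 165) - 100 = -208 - 100 = -308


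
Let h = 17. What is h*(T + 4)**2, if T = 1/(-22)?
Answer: 128673/484 ≈ 265.85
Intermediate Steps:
T = -1/22 ≈ -0.045455
h*(T + 4)**2 = 17*(-1/22 + 4)**2 = 17*(87/22)**2 = 17*(7569/484) = 128673/484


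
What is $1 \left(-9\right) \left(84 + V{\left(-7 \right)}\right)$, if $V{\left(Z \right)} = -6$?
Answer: $-702$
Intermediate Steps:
$1 \left(-9\right) \left(84 + V{\left(-7 \right)}\right) = 1 \left(-9\right) \left(84 - 6\right) = \left(-9\right) 78 = -702$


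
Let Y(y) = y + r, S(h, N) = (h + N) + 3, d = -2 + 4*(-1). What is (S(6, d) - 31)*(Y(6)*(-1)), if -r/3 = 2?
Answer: 0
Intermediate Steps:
r = -6 (r = -3*2 = -6)
d = -6 (d = -2 - 4 = -6)
S(h, N) = 3 + N + h (S(h, N) = (N + h) + 3 = 3 + N + h)
Y(y) = -6 + y (Y(y) = y - 6 = -6 + y)
(S(6, d) - 31)*(Y(6)*(-1)) = ((3 - 6 + 6) - 31)*((-6 + 6)*(-1)) = (3 - 31)*(0*(-1)) = -28*0 = 0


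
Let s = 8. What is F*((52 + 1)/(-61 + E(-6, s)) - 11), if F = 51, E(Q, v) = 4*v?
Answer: -18972/29 ≈ -654.21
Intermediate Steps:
F*((52 + 1)/(-61 + E(-6, s)) - 11) = 51*((52 + 1)/(-61 + 4*8) - 11) = 51*(53/(-61 + 32) - 11) = 51*(53/(-29) - 11) = 51*(53*(-1/29) - 11) = 51*(-53/29 - 11) = 51*(-372/29) = -18972/29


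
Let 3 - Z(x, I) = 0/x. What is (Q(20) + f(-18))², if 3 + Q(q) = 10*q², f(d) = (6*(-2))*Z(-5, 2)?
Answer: 15689521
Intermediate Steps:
Z(x, I) = 3 (Z(x, I) = 3 - 0/x = 3 - 1*0 = 3 + 0 = 3)
f(d) = -36 (f(d) = (6*(-2))*3 = -12*3 = -36)
Q(q) = -3 + 10*q²
(Q(20) + f(-18))² = ((-3 + 10*20²) - 36)² = ((-3 + 10*400) - 36)² = ((-3 + 4000) - 36)² = (3997 - 36)² = 3961² = 15689521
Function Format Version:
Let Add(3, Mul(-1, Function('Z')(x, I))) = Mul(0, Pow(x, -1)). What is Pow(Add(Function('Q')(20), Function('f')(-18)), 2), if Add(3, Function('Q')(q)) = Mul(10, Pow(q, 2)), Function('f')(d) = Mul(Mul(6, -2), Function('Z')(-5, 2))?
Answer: 15689521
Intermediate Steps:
Function('Z')(x, I) = 3 (Function('Z')(x, I) = Add(3, Mul(-1, Mul(0, Pow(x, -1)))) = Add(3, Mul(-1, 0)) = Add(3, 0) = 3)
Function('f')(d) = -36 (Function('f')(d) = Mul(Mul(6, -2), 3) = Mul(-12, 3) = -36)
Function('Q')(q) = Add(-3, Mul(10, Pow(q, 2)))
Pow(Add(Function('Q')(20), Function('f')(-18)), 2) = Pow(Add(Add(-3, Mul(10, Pow(20, 2))), -36), 2) = Pow(Add(Add(-3, Mul(10, 400)), -36), 2) = Pow(Add(Add(-3, 4000), -36), 2) = Pow(Add(3997, -36), 2) = Pow(3961, 2) = 15689521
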